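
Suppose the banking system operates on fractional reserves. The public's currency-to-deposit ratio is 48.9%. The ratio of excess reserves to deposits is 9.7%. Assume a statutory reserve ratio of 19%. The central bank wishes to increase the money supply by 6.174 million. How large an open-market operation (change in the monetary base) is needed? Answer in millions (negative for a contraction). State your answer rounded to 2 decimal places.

3.22 million

The money multiplier is m = (1 + c) / (rr + e + c) = (1 + 0.489) / (0.19 + 0.097 + 0.489) ≈ 1.9188.
ΔMB = ΔM / m = (+6.174) / 1.9188 ≈ 3.2176 million.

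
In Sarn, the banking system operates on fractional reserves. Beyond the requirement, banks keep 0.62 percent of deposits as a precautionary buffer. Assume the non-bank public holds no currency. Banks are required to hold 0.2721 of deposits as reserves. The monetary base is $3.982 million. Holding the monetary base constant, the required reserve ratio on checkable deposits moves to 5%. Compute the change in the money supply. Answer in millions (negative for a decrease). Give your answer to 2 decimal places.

Initially m₁ = 1 / (0.2721 + 0.0062) ≈ 3.5932, so M₁ = 3.5932 × 3.982 ≈ 14.3081 million.
After the change m₂ = 1 / (0.05 + 0.0062) ≈ 17.7936, so M₂ = 17.7936 × 3.982 ≈ 70.8541 million.
ΔM = M₂ − M₁ = 70.8541 − 14.3081 = 56.546 million.

$56.55 million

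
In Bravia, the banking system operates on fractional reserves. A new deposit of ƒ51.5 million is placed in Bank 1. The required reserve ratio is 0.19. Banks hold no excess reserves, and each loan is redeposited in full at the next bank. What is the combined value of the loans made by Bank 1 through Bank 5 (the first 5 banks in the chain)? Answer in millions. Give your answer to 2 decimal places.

Bank i lends (1 − rr)^i of the original deposit: Bank 1 lends 51.5·0.8100 = 41.7150, Bank 2 lends 51.5·0.8100² ≈ 33.7892, and so on.
Summing a geometric series: total = 51.5·[0.8100·(1 − 0.8100^5) / (1 − 0.8100)] ≈ 142.9994 million.

ƒ143.00 million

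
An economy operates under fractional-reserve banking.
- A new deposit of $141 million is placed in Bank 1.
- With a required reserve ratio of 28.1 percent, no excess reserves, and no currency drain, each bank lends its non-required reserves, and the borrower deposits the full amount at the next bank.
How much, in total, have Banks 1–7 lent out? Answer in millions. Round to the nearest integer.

$325 million

Bank i lends (1 − rr)^i of the original deposit: Bank 1 lends 141·0.7190 = 101.3790, Bank 2 lends 141·0.7190² ≈ 72.8915, and so on.
Summing a geometric series: total = 141·[0.7190·(1 − 0.7190^7) / (1 − 0.7190)] ≈ 324.9413 million.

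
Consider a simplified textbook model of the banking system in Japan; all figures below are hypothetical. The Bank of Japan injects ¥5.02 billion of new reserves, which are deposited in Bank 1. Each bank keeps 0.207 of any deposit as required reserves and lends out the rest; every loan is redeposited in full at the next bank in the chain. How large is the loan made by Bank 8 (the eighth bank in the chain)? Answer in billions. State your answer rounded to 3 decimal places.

¥0.785 billion

Each bank lends a fraction (1 − rr) = 0.7930 of the deposit it receives, so Bank 8 receives 5.02·0.7930^7 and lends 5.02·0.7930^8 ≈ 0.7850 billion.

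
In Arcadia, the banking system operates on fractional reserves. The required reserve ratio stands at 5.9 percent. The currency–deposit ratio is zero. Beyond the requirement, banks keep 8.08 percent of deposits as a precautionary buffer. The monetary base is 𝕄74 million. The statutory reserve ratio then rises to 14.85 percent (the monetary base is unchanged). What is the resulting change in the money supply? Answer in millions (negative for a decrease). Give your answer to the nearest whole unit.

Initially m₁ = 1 / (0.059 + 0.0808) ≈ 7.1531, so M₁ = 7.1531 × 74 = 529.3294 million.
After the change m₂ = 1 / (0.1485 + 0.0808) ≈ 4.3611, so M₂ = 4.3611 × 74 = 322.7214 million.
ΔM = M₂ − M₁ = 322.7214 − 529.3294 = -206.608 million.

-207 million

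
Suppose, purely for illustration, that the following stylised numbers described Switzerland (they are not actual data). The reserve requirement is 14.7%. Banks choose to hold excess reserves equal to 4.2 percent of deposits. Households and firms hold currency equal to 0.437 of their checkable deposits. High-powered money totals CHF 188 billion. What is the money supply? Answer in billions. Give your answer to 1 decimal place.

CHF 431.6 billion

The money multiplier is m = (1 + c) / (rr + e + c) = (1 + 0.437) / (0.147 + 0.042 + 0.437) ≈ 2.29553.
So M = m × MB = 2.29553 × 188 ≈ 431.5596 billion.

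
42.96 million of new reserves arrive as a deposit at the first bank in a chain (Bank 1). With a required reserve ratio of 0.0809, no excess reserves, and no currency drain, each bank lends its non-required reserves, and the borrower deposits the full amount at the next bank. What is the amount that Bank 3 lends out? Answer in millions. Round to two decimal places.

33.35 million

Each bank lends a fraction (1 − rr) = 0.9191 of the deposit it receives, so Bank 3 receives 42.96·0.9191^2 and lends 42.96·0.9191^3 ≈ 33.3544 million.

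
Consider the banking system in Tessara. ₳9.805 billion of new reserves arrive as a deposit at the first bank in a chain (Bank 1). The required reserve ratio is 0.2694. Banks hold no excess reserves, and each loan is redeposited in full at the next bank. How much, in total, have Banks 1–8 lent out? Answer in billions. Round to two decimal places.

Bank i lends (1 − rr)^i of the original deposit: Bank 1 lends 9.805·0.7306 ≈ 7.1635, Bank 2 lends 9.805·0.7306² ≈ 5.2337, and so on.
Summing a geometric series: total = 9.805·[0.7306·(1 − 0.7306^8) / (1 − 0.7306)] ≈ 24.4321 billion.

₳24.43 billion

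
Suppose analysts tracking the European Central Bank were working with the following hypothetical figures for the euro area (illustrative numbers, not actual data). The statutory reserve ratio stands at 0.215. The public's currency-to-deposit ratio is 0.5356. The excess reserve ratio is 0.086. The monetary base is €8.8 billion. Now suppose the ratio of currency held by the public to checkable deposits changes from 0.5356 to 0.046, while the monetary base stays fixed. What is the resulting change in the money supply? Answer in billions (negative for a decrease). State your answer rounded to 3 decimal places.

€10.374 billion

Initially m₁ = (1 + 0.5356) / (0.215 + 0.086 + 0.5356) ≈ 1.83552, so M₁ = 1.83552 × 8.8 ≈ 16.1526 billion.
After the change m₂ = (1 + 0.046) / (0.215 + 0.086 + 0.046) ≈ 3.01441, so M₂ = 3.01441 × 8.8 ≈ 26.5268 billion.
ΔM = M₂ − M₁ = 26.5268 − 16.1526 = 10.3742 billion.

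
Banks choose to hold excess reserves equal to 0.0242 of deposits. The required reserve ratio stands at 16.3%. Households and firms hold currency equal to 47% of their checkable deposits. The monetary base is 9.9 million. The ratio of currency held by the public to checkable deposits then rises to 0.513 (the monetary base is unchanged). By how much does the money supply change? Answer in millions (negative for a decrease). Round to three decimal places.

-0.752 million

Initially m₁ = (1 + 0.47) / (0.163 + 0.0242 + 0.47) ≈ 2.23676, so M₁ = 2.23676 × 9.9 ≈ 22.1439 million.
After the change m₂ = (1 + 0.513) / (0.163 + 0.0242 + 0.513) ≈ 2.16081, so M₂ = 2.16081 × 9.9 ≈ 21.392 million.
ΔM = M₂ − M₁ = 21.392 − 22.1439 = -0.7519 million.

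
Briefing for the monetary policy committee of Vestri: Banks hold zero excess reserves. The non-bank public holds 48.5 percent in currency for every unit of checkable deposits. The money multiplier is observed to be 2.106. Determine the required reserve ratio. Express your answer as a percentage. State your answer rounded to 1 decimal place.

Using m = 2.106. Since m = (1 + c)/(c + rr + e), the denominator satisfies c + rr + e = (1 + c)/m = (1 + 0.485) / 2.106 ≈ 0.705128.
With c = 0.485 and e = 0, the required reserve ratio is 0.705128 − 0.485 − 0 = 0.220128.

22.0%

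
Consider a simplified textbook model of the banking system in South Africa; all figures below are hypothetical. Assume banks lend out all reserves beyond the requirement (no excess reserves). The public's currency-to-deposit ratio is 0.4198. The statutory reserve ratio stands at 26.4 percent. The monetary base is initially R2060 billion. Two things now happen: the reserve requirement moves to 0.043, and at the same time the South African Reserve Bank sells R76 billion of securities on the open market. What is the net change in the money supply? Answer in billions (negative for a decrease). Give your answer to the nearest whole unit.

Before: m₁ = (1 + 0.4198) / (0.264 + 0.4198) ≈ 2.07634, MB₁ = 2060, so M₁ = 2.07634 × 2060 = 4277.2604 billion.
After: m₂ = (1 + 0.4198) / (0.043 + 0.4198) ≈ 3.06785, MB₂ = 2060 − 76 = 1984, so M₂ = 3.06785 × 1984 = 6086.6144 billion.
ΔM = M₂ − M₁ = 6086.6144 − 4277.2604 = 1809.354 billion.

R1809 billion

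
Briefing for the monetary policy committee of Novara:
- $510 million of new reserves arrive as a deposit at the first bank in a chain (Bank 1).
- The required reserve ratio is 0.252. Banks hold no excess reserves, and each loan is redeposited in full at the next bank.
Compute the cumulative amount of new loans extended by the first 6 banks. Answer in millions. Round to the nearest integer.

$1249 million

Bank i lends (1 − rr)^i of the original deposit: Bank 1 lends 510·0.7480 = 381.4800, Bank 2 lends 510·0.7480² ≈ 285.3470, and so on.
Summing a geometric series: total = 510·[0.7480·(1 − 0.7480^6) / (1 − 0.7480)] ≈ 1248.6661 million.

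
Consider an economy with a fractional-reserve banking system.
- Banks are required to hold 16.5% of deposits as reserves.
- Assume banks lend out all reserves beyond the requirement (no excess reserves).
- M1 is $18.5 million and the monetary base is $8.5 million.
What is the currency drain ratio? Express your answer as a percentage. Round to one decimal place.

Using m = M/MB = 18.5/8.5 ≈ 2.176471. From m = (1 + c)/(c + rr + e), rearranging gives 1 + c = m·(c + rr + e), so c·(1 − m) = m·(rr + e) − 1.
Hence c = [m·(rr + e) − 1]/(1 − m) = [2.176471 × (0.165 + 0) − 1] / (1 − 2.176471) ≈ 0.544750.

54.5%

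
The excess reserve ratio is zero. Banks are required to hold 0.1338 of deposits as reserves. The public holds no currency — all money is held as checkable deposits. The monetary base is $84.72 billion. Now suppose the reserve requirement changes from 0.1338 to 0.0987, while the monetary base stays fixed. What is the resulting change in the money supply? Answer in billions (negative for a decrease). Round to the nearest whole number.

$225 billion

Initially m₁ = 1 / (0.1338) ≈ 7.4738, so M₁ = 7.4738 × 84.72 ≈ 633.1803 billion.
After the change m₂ = 1 / (0.0987) ≈ 10.1317, so M₂ = 10.1317 × 84.72 ≈ 858.3576 billion.
ΔM = M₂ − M₁ = 858.3576 − 633.1803 = 225.1773 billion.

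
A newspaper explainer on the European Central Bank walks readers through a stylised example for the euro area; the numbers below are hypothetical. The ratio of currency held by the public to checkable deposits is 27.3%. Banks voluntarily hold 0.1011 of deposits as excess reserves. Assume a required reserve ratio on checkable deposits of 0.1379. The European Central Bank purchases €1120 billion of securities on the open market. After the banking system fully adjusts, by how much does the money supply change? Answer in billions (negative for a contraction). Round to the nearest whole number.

€2785 billion

The money multiplier is m = (1 + c) / (rr + e + c) = (1 + 0.273) / (0.1379 + 0.1011 + 0.273) ≈ 2.48633.
The purchase adds 1120 billion of base, so ΔM = m × ΔMB = 2.48633 × (+1120) = 2784.6896 billion.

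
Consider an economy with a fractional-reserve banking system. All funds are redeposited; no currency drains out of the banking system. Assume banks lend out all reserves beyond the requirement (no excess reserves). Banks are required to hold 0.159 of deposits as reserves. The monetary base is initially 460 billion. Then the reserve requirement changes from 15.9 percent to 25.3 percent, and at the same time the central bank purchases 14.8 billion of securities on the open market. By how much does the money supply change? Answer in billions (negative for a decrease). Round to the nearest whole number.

-1016 billion

Before: m₁ = 1 / (0.159) ≈ 6.2893, MB₁ = 460, so M₁ = 6.2893 × 460 = 2893.078 billion.
After: m₂ = 1 / (0.253) ≈ 3.9526, MB₂ = 460 + 14.8 = 474.8, so M₂ = 3.9526 × 474.8 ≈ 1876.6945 billion.
ΔM = M₂ − M₁ = 1876.6945 − 2893.078 = -1016.3835 billion.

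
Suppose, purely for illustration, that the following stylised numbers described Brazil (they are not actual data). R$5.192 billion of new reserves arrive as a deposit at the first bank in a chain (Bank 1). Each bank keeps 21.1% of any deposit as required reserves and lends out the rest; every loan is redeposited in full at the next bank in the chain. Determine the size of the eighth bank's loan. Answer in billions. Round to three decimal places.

R$0.780 billion

Each bank lends a fraction (1 − rr) = 0.7890 of the deposit it receives, so Bank 8 receives 5.192·0.7890^7 and lends 5.192·0.7890^8 ≈ 0.7797 billion.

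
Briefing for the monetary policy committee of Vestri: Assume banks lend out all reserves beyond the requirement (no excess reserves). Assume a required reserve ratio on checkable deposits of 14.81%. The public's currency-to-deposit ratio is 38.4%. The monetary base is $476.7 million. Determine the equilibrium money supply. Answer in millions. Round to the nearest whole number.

The money multiplier is m = (1 + c) / (rr + c) = (1 + 0.384) / (0.1481 + 0.384) ≈ 2.6010.
So M = m × MB = 2.6010 × 476.7 = 1239.8967 million.

$1240 million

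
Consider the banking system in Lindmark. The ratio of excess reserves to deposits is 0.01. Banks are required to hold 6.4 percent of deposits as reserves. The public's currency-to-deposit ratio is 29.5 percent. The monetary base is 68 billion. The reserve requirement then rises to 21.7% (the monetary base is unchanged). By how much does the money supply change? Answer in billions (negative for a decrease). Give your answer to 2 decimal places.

Initially m₁ = (1 + 0.295) / (0.064 + 0.01 + 0.295) ≈ 3.50949, so M₁ = 3.50949 × 68 ≈ 238.6453 billion.
After the change m₂ = (1 + 0.295) / (0.217 + 0.01 + 0.295) ≈ 2.48084, so M₂ = 2.48084 × 68 ≈ 168.6971 billion.
ΔM = M₂ − M₁ = 168.6971 − 238.6453 = -69.9482 billion.

-69.95 billion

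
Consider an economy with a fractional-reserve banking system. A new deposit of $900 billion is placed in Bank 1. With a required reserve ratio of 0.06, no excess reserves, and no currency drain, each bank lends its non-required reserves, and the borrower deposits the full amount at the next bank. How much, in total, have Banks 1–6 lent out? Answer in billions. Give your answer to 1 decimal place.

Bank i lends (1 − rr)^i of the original deposit: Bank 1 lends 900·0.9400 = 846.0000, Bank 2 lends 900·0.9400² = 795.2400, and so on.
Summing a geometric series: total = 900·[0.9400·(1 − 0.9400^6) / (1 − 0.9400)] ≈ 4372.8361 billion.

$4372.8 billion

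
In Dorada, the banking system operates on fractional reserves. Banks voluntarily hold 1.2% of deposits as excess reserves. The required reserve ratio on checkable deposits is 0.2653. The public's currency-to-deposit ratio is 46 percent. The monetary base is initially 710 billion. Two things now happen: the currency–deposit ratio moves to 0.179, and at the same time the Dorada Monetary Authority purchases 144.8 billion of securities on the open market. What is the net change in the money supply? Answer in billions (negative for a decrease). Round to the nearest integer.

803 billion

Before: m₁ = (1 + 0.46) / (0.2653 + 0.012 + 0.46) ≈ 1.9802, MB₁ = 710, so M₁ = 1.9802 × 710 = 1405.942 billion.
After: m₂ = (1 + 0.179) / (0.2653 + 0.012 + 0.179) ≈ 2.5838, MB₂ = 710 + 144.8 = 854.8, so M₂ = 2.5838 × 854.8 ≈ 2208.6322 billion.
ΔM = M₂ − M₁ = 2208.6322 − 1405.942 = 802.6902 billion.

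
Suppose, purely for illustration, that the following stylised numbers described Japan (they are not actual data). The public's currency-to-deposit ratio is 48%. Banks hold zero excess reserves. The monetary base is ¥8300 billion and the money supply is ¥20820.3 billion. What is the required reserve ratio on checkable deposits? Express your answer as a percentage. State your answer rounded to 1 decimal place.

11.0%

Using m = M/MB = 20820.3/8300 ≈ 2.508470. Since m = (1 + c)/(c + rr + e), the denominator satisfies c + rr + e = (1 + c)/m = (1 + 0.48) / 2.508470 ≈ 0.590001.
With c = 0.48 and e = 0, the required reserve ratio on checkable deposits is 0.590001 − 0.48 − 0 = 0.110001.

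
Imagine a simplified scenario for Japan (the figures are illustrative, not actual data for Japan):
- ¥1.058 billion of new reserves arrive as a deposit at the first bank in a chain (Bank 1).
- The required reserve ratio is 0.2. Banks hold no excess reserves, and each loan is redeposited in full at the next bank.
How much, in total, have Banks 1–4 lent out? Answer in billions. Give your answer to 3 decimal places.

Bank i lends (1 − rr)^i of the original deposit: Bank 1 lends 1.058·0.8000 = 0.8464, Bank 2 lends 1.058·0.8000² ≈ 0.6771, and so on.
Summing a geometric series: total = 1.058·[0.8000·(1 − 0.8000^4) / (1 − 0.8000)] ≈ 2.4986 billion.

¥2.499 billion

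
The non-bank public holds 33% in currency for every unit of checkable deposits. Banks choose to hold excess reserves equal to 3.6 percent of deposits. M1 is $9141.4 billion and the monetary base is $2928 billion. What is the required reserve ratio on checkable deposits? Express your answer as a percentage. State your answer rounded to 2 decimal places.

6.00%

Using m = M/MB = 9141.4/2928 ≈ 3.122063. Since m = (1 + c)/(c + rr + e), the denominator satisfies c + rr + e = (1 + c)/m = (1 + 0.33) / 3.122063 ≈ 0.426000.
With c = 0.33 and e = 0.036, the required reserve ratio on checkable deposits is 0.426000 − 0.33 − 0.036 = 0.06.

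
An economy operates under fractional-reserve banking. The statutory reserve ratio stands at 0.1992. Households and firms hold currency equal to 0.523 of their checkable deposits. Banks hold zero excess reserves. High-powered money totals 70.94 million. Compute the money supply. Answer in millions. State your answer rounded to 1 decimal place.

149.6 million

The money multiplier is m = (1 + c) / (rr + c) = (1 + 0.523) / (0.1992 + 0.523) ≈ 2.1088.
So M = m × MB = 2.1088 × 70.94 ≈ 149.5983 million.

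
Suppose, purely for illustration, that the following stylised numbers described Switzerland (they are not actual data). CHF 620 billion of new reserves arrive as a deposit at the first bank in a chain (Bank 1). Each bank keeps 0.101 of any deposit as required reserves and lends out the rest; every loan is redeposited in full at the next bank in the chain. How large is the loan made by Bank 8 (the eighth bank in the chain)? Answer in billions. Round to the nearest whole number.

CHF 265 billion

Each bank lends a fraction (1 − rr) = 0.8990 of the deposit it receives, so Bank 8 receives 620·0.8990^7 and lends 620·0.8990^8 ≈ 264.5265 billion.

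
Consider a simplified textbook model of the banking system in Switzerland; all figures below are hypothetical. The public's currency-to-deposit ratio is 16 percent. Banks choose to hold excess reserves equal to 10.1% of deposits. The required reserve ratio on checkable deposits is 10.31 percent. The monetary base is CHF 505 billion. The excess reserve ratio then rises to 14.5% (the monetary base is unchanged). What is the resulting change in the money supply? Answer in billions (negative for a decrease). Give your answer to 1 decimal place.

-173.5 billion

Initially m₁ = (1 + 0.16) / (0.1031 + 0.101 + 0.16) ≈ 3.18594, so M₁ = 3.18594 × 505 = 1608.8997 billion.
After the change m₂ = (1 + 0.16) / (0.1031 + 0.145 + 0.16) ≈ 2.84244, so M₂ = 2.84244 × 505 = 1435.4322 billion.
ΔM = M₂ − M₁ = 1435.4322 − 1608.8997 = -173.4675 billion.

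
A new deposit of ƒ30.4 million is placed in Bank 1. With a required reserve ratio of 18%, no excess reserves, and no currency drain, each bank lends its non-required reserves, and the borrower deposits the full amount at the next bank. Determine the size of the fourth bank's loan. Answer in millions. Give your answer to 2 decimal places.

Each bank lends a fraction (1 − rr) = 0.8200 of the deposit it receives, so Bank 4 receives 30.4·0.8200^3 and lends 30.4·0.8200^4 ≈ 13.7445 million.

ƒ13.74 million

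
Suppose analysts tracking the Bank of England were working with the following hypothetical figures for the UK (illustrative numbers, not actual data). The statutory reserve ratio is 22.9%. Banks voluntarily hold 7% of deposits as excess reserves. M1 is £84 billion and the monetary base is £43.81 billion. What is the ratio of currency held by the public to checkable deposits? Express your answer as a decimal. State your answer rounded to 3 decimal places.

Using m = M/MB = 84/43.81 ≈ 1.917370. From m = (1 + c)/(c + rr + e), rearranging gives 1 + c = m·(c + rr + e), so c·(1 − m) = m·(rr + e) − 1.
Hence c = [m·(rr + e) − 1]/(1 − m) = [1.917370 × (0.229 + 0.07) − 1] / (1 − 1.917370) ≈ 0.465141.

0.465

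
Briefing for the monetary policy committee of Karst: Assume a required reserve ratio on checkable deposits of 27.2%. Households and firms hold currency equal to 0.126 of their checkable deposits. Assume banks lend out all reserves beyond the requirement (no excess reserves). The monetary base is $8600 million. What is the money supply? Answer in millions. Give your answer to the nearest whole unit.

The money multiplier is m = (1 + c) / (rr + c) = (1 + 0.126) / (0.272 + 0.126) ≈ 2.82915.
So M = m × MB = 2.82915 × 8600 = 24330.69 million.

$24331 million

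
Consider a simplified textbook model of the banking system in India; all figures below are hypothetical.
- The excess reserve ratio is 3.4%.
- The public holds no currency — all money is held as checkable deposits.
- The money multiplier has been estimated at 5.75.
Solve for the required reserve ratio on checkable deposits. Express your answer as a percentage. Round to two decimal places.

13.99%

Using m = 5.75. Since m = (1 + c)/(c + rr + e), the denominator satisfies c + rr + e = (1 + c)/m = (1 + 0) / 5.75 ≈ 0.173913.
With c = 0 and e = 0.034, the required reserve ratio on checkable deposits is 0.173913 − 0 − 0.034 = 0.139913.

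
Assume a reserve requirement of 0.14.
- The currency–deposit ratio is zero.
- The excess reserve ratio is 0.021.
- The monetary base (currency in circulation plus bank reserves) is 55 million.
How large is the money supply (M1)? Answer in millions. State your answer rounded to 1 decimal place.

341.6 million

The money multiplier is m = 1 / (rr + e) = 1 / (0.14 + 0.021) ≈ 6.2112.
So M = m × MB = 6.2112 × 55 = 341.616 million.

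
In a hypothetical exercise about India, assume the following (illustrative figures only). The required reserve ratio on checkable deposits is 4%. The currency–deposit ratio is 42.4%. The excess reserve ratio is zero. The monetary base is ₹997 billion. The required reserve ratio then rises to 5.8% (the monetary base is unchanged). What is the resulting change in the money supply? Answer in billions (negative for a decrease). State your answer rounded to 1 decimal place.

-114.3 billion

Initially m₁ = (1 + 0.424) / (0.04 + 0.424) ≈ 3.06897, so M₁ = 3.06897 × 997 ≈ 3059.7631 billion.
After the change m₂ = (1 + 0.424) / (0.058 + 0.424) ≈ 2.95436, so M₂ = 2.95436 × 997 ≈ 2945.4969 billion.
ΔM = M₂ − M₁ = 2945.4969 − 3059.7631 = -114.2662 billion.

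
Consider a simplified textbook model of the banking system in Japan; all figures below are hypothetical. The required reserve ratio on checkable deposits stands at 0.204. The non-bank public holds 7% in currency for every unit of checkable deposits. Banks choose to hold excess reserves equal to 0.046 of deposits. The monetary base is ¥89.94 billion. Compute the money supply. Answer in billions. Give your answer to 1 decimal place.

¥300.7 billion

The money multiplier is m = (1 + c) / (rr + e + c) = (1 + 0.07) / (0.204 + 0.046 + 0.07) ≈ 3.3438.
So M = m × MB = 3.3438 × 89.94 ≈ 300.7414 billion.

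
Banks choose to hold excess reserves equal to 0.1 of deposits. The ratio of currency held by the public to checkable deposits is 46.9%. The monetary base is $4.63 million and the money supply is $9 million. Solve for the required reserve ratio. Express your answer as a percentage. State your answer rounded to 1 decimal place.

Using m = M/MB = 9/4.63 ≈ 1.943844. Since m = (1 + c)/(c + rr + e), the denominator satisfies c + rr + e = (1 + c)/m = (1 + 0.469) / 1.943844 ≈ 0.755719.
With c = 0.469 and e = 0.1, the required reserve ratio is 0.755719 − 0.469 − 0.1 = 0.186719.

18.7%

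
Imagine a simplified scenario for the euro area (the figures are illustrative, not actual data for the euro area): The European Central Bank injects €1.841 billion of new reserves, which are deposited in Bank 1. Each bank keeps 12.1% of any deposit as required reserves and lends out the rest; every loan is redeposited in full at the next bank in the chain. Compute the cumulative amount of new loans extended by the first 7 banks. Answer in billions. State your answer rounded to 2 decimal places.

Bank i lends (1 − rr)^i of the original deposit: Bank 1 lends 1.841·0.8790 ≈ 1.6182, Bank 2 lends 1.841·0.8790² ≈ 1.4224, and so on.
Summing a geometric series: total = 1.841·[0.8790·(1 − 0.8790^7) / (1 − 0.8790)] ≈ 7.9516 billion.

€7.95 billion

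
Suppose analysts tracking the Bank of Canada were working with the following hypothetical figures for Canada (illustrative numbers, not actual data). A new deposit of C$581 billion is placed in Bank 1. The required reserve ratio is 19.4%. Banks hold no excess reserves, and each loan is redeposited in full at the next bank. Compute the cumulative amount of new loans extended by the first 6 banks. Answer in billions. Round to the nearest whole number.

Bank i lends (1 − rr)^i of the original deposit: Bank 1 lends 581·0.8060 = 468.2860, Bank 2 lends 581·0.8060² ≈ 377.4385, and so on.
Summing a geometric series: total = 581·[0.8060·(1 − 0.8060^6) / (1 − 0.8060)] ≈ 1752.0561 billion.

C$1752 billion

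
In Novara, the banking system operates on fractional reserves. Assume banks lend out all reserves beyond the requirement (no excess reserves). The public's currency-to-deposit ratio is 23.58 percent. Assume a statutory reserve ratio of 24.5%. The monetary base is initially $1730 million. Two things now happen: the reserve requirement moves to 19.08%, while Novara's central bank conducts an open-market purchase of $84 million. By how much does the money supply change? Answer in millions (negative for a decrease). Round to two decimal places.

$808.28 million

Before: m₁ = (1 + 0.2358) / (0.245 + 0.2358) = 2.5702995, MB₁ = 1730, so M₁ = 2.5702995 × 1730 ≈ 4446.6181 million.
After: m₂ = (1 + 0.2358) / (0.1908 + 0.2358) ≈ 2.8968589, MB₂ = 1730 + 84 = 1814, so M₂ = 2.8968589 × 1814 ≈ 5254.902 million.
ΔM = M₂ − M₁ = 5254.902 − 4446.6181 = 808.2839 million.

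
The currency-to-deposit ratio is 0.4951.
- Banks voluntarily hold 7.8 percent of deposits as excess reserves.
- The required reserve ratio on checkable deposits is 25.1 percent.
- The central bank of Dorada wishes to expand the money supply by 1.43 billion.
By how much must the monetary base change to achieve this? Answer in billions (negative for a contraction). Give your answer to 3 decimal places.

The money multiplier is m = (1 + c) / (rr + e + c) = (1 + 0.4951) / (0.251 + 0.078 + 0.4951) ≈ 1.81422.
ΔMB = ΔM / m = (+1.43) / 1.81422 ≈ 0.7882 billion.

0.788 billion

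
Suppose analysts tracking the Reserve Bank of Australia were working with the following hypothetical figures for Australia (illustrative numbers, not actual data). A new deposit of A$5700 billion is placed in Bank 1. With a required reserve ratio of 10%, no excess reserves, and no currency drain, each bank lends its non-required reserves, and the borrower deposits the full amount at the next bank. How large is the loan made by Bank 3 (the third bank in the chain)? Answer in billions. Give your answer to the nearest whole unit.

A$4155 billion

Each bank lends a fraction (1 − rr) = 0.9000 of the deposit it receives, so Bank 3 receives 5700·0.9000^2 and lends 5700·0.9000^3 = 4155.3000 billion.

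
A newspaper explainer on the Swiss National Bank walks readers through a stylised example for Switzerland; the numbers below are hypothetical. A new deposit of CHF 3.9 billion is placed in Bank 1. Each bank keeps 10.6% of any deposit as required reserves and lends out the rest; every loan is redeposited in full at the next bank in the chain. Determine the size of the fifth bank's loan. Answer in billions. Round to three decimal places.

Each bank lends a fraction (1 − rr) = 0.8940 of the deposit it receives, so Bank 5 receives 3.9·0.8940^4 and lends 3.9·0.8940^5 ≈ 2.2272 billion.

CHF 2.227 billion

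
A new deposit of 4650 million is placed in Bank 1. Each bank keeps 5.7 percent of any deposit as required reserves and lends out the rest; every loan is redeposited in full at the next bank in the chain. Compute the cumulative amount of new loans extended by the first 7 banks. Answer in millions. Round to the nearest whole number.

25917 million

Bank i lends (1 − rr)^i of the original deposit: Bank 1 lends 4650·0.9430 = 4384.9500, Bank 2 lends 4650·0.9430² ≈ 4135.0078, and so on.
Summing a geometric series: total = 4650·[0.9430·(1 − 0.9430^7) / (1 − 0.9430)] ≈ 25917.0310 million.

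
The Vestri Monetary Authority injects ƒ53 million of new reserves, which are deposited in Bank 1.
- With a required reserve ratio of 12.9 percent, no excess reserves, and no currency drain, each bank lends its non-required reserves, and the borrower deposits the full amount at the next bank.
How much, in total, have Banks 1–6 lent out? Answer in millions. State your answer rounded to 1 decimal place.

ƒ201.6 million

Bank i lends (1 − rr)^i of the original deposit: Bank 1 lends 53·0.8710 = 46.1630, Bank 2 lends 53·0.8710² ≈ 40.2080, and so on.
Summing a geometric series: total = 53·[0.8710·(1 − 0.8710^6) / (1 − 0.8710)] ≈ 201.6052 million.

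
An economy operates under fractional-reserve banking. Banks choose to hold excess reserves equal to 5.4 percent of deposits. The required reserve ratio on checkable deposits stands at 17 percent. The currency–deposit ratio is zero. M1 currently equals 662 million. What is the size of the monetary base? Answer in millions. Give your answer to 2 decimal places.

148.29 million

The money multiplier is m = 1 / (rr + e) = 1 / (0.17 + 0.054) ≈ 4.464286.
MB = M / m = 662 / 4.464286 ≈ 148.288 million.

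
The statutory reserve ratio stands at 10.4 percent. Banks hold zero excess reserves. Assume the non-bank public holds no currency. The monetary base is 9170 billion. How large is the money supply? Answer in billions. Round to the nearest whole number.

With no currency drain or excess reserves, the money multiplier is m = 1/rr = 1/0.104 ≈ 9.61538.
Money supply M = m × MB = 9.61538 × 9170 = 88173.0346 billion.

88173 billion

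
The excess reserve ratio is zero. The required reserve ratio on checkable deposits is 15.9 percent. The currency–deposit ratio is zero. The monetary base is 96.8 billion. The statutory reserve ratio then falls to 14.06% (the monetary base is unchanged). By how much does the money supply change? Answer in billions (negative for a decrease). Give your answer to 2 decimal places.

79.67 billion

Initially m₁ = 1 / (0.159) ≈ 6.28931, so M₁ = 6.28931 × 96.8 ≈ 608.8052 billion.
After the change m₂ = 1 / (0.1406) ≈ 7.11238, so M₂ = 7.11238 × 96.8 ≈ 688.4784 billion.
ΔM = M₂ − M₁ = 688.4784 − 608.8052 = 79.6732 billion.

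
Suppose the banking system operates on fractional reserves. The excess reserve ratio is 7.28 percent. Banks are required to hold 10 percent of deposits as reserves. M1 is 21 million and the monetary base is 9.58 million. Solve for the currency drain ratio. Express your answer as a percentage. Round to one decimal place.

52.1%

Using m = M/MB = 21/9.58 ≈ 2.192067. From m = (1 + c)/(c + rr + e), rearranging gives 1 + c = m·(c + rr + e), so c·(1 − m) = m·(rr + e) − 1.
Hence c = [m·(rr + e) − 1]/(1 − m) = [2.192067 × (0.1 + 0.0728) − 1] / (1 − 2.192067) ≈ 0.521121.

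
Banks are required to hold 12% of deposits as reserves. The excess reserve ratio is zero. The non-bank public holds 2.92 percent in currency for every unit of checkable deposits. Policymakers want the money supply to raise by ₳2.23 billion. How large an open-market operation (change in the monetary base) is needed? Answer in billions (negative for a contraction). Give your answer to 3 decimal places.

₳0.323 billion

The money multiplier is m = (1 + c) / (rr + c) = (1 + 0.0292) / (0.12 + 0.0292) ≈ 6.89812.
ΔMB = ΔM / m = (+2.23) / 6.89812 ≈ 0.3233 billion.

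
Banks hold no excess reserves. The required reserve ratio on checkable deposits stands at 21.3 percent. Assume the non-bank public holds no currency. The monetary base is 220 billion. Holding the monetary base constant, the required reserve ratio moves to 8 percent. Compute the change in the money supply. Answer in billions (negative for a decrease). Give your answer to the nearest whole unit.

1717 billion

Initially m₁ = 1 / (0.213) ≈ 4.6948, so M₁ = 4.6948 × 220 = 1032.856 billion.
After the change m₂ = 1 / (0.08) = 12.5, so M₂ = 12.5 × 220 = 2750 billion.
ΔM = M₂ − M₁ = 2750 − 1032.856 = 1717.144 billion.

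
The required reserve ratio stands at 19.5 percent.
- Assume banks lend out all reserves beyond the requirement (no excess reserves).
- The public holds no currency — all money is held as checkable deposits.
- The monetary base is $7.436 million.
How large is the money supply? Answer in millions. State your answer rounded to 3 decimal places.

With no currency drain or excess reserves, the money multiplier is m = 1/rr = 1/0.195 ≈ 5.12821.
Money supply M = m × MB = 5.12821 × 7.436 ≈ 38.1334 million.

$38.133 million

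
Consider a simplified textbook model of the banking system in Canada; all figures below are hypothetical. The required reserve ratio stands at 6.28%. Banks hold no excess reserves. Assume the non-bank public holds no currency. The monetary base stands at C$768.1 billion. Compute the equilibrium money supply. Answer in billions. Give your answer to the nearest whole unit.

With no currency drain or excess reserves, the money multiplier is m = 1/rr = 1/0.0628 ≈ 15.9236.
Money supply M = m × MB = 15.9236 × 768.1 ≈ 12230.9172 billion.

C$12231 billion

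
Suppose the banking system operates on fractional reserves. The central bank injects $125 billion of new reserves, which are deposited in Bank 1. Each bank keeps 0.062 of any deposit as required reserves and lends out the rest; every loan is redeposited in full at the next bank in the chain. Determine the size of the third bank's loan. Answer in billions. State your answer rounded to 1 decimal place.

$103.2 billion

Each bank lends a fraction (1 − rr) = 0.9380 of the deposit it receives, so Bank 3 receives 125·0.9380^2 and lends 125·0.9380^3 ≈ 103.1617 billion.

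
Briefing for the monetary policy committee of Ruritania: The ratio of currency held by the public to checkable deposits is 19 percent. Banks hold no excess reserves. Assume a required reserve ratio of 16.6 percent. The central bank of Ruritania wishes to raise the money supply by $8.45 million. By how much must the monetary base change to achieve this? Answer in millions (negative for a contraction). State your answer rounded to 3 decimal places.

The money multiplier is m = (1 + c) / (rr + c) = (1 + 0.19) / (0.166 + 0.19) ≈ 3.34270.
ΔMB = ΔM / m = (+8.45) / 3.34270 ≈ 2.5279 million.

$2.528 million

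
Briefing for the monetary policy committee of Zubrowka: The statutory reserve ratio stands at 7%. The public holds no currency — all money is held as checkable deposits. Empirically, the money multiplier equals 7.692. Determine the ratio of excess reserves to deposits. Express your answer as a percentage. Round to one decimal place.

6.0%

Using m = 7.692. Since m = (1 + c)/(c + rr + e), the denominator satisfies c + rr + e = (1 + c)/m = (1 + 0) / 7.692 ≈ 0.130005.
With c = 0 and rr = 0.07, the ratio of excess reserves to deposits is 0.130005 − 0 − 0.07 = 0.060005.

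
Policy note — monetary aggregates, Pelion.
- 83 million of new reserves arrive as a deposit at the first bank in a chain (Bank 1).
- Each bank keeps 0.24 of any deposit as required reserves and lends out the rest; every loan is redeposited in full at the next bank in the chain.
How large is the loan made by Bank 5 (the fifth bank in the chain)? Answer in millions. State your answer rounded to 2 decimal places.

21.04 million

Each bank lends a fraction (1 − rr) = 0.7600 of the deposit it receives, so Bank 5 receives 83·0.7600^4 and lends 83·0.7600^5 ≈ 21.0449 million.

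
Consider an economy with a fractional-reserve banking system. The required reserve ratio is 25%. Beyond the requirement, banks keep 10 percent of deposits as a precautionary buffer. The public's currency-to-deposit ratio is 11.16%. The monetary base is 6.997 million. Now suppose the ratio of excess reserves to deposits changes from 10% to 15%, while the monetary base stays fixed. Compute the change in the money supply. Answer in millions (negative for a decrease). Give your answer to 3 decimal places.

Initially m₁ = (1 + 0.1116) / (0.25 + 0.1 + 0.1116) ≈ 2.40815, so M₁ = 2.40815 × 6.997 ≈ 16.8498 million.
After the change m₂ = (1 + 0.1116) / (0.25 + 0.15 + 0.1116) ≈ 2.17279, so M₂ = 2.17279 × 6.997 ≈ 15.203 million.
ΔM = M₂ − M₁ = 15.203 − 16.8498 = -1.6468 million.

-1.647 million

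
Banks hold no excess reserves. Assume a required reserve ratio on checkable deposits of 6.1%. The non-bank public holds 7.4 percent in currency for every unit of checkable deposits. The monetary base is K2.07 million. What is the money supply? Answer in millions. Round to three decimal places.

K16.468 million

The money multiplier is m = (1 + c) / (rr + c) = (1 + 0.074) / (0.061 + 0.074) ≈ 7.95556.
So M = m × MB = 7.95556 × 2.07 ≈ 16.468 million.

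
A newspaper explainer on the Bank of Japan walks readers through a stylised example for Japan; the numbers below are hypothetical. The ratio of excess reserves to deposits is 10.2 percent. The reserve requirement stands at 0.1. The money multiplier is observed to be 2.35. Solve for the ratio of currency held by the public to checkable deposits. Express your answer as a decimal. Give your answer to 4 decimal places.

0.3891

Using m = 2.35. From m = (1 + c)/(c + rr + e), rearranging gives 1 + c = m·(c + rr + e), so c·(1 − m) = m·(rr + e) − 1.
Hence c = [m·(rr + e) − 1]/(1 − m) = [2.35 × (0.1 + 0.102) − 1] / (1 − 2.35) ≈ 0.389111.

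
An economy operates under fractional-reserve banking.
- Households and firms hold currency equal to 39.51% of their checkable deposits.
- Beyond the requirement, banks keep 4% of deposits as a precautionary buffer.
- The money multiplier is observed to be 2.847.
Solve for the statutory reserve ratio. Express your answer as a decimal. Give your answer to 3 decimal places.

0.055

Using m = 2.847. Since m = (1 + c)/(c + rr + e), the denominator satisfies c + rr + e = (1 + c)/m = (1 + 0.3951) / 2.847 ≈ 0.490025.
With c = 0.3951 and e = 0.04, the statutory reserve ratio is 0.490025 − 0.3951 − 0.04 = 0.054925.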